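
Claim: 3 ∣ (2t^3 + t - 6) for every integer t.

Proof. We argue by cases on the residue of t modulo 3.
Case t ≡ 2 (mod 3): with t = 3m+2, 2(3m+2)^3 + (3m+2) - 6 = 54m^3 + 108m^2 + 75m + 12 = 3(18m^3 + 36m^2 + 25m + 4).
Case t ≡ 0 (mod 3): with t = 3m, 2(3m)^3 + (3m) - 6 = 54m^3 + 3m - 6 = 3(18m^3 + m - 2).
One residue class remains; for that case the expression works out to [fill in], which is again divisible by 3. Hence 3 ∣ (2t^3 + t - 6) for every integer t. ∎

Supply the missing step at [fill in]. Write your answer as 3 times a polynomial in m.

The residues treated are {2, 0}, so the missing case is t ≡ 1 (mod 3); write t = 3m+1.
Then 2(3m+1)^3 + (3m+1) - 6 = 54m^3 + 54m^2 + 21m - 3 = 3(18m^3 + 18m^2 + 7m - 1).

3(18m^3 + 18m^2 + 7m - 1)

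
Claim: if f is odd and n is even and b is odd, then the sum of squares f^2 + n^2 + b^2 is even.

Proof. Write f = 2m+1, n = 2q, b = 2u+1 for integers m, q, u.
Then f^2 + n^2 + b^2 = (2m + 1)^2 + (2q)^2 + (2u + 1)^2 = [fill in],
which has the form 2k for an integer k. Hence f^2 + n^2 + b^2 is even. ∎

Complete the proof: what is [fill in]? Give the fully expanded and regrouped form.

(2m + 1)^2 + (2q)^2 + (2u + 1)^2 = 4m^2 + 4m + 4q^2 + 4u^2 + 4u + 2
= 2(2m^2 + 2m + 2q^2 + 2u^2 + 2u + 1).
Since 2m^2 + 2m + 2q^2 + 2u^2 + 2u + 1 is an integer, the sum of squares is of the form 2k for an integer k.

2(2m^2 + 2m + 2q^2 + 2u^2 + 2u + 1)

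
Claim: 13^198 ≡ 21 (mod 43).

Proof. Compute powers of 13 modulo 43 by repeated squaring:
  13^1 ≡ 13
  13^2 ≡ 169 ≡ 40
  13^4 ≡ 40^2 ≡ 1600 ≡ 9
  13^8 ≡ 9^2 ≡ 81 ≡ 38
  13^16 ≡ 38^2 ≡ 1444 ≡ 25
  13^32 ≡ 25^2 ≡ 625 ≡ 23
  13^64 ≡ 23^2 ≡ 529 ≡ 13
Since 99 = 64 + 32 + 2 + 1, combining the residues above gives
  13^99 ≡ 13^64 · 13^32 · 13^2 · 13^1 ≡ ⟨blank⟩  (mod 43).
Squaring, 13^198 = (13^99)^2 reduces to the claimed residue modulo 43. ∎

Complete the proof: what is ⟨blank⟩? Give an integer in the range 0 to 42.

35

Multiply the listed residues: 13 · 23 · 40 · 13 = 299 → 11960 → 155480.
Reducing modulo 43: 155480 = 3615·43 + 35, so 13^99 ≡ 35.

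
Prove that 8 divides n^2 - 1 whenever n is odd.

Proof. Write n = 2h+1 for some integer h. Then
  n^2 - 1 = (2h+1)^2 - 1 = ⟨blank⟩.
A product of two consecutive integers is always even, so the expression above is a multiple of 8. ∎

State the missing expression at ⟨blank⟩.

4h(h + 1)

(2h+1)^2 - 1 = 4h^2 + 4h + 1 - 1 = 4h^2 + 4h = 4h(h+1).
Since h and h+1 are consecutive, h(h+1) is even, and 4·(even) is a multiple of 8.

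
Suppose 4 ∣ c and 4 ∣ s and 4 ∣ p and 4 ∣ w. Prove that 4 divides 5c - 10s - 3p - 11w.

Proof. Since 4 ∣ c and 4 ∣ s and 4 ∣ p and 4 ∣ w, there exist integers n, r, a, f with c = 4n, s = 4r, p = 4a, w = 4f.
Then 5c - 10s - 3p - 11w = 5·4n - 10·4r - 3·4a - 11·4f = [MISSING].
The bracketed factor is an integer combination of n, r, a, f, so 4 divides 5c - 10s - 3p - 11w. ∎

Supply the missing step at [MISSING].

Pull the common 4 out of every term: 5·4n - 10·4r - 3·4a - 11·4f = 4(-3a - 11f + 5n - 10r).
-3a - 11f + 5n - 10r is an integer, which exhibits the divisibility.

4(-3a - 11f + 5n - 10r)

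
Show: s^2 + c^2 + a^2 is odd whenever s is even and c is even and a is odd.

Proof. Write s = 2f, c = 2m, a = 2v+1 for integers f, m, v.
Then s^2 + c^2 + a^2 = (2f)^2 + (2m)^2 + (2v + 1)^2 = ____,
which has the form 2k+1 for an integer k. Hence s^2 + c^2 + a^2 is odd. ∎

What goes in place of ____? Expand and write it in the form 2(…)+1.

(2f)^2 + (2m)^2 + (2v + 1)^2 = 4f^2 + 4m^2 + 4v^2 + 4v + 1
= 2(2f^2 + 2m^2 + 2v^2 + 2v) + 1.
Since 2f^2 + 2m^2 + 2v^2 + 2v is an integer, the sum of squares is of the form 2k+1 for an integer k.

2(2f^2 + 2m^2 + 2v^2 + 2v) + 1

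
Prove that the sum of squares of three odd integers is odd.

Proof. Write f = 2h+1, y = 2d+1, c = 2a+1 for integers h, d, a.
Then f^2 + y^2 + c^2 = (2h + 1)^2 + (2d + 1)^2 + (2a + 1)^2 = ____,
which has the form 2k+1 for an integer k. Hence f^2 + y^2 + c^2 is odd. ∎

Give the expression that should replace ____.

2(2a^2 + 2a + 2d^2 + 2d + 2h^2 + 2h + 1) + 1

Expanding: (2h + 1)^2 + (2d + 1)^2 + (2a + 1)^2 = 4a^2 + 4a + 4d^2 + 4d + 4h^2 + 4h + 3.
Every term except the constant is even, so this is 2(2a^2 + 2a + 2d^2 + 2d + 2h^2 + 2h + 1) + 1,
and 2a^2 + 2a + 2d^2 + 2d + 2h^2 + 2h + 1 ∈ ℤ gives the required form.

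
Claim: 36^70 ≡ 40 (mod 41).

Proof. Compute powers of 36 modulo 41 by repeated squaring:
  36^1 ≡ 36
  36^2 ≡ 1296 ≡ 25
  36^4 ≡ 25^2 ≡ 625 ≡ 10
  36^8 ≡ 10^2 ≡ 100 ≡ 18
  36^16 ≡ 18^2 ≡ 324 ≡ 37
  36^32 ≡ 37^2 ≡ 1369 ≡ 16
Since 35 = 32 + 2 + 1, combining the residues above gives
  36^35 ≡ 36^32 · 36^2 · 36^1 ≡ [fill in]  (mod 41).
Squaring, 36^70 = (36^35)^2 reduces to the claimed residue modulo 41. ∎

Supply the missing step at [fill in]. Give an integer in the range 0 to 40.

9

Multiply the listed residues: 16 · 25 · 36 = 400 → 14400.
Reducing modulo 41: 14400 = 351·41 + 9, so 36^35 ≡ 9.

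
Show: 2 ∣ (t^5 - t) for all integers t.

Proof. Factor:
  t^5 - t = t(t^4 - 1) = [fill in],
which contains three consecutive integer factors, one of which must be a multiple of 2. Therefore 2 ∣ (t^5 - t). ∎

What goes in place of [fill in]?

(t - 1)t(t + 1)(t^2 + 1)

t^4 - 1 = (t^2 - 1)(t^2 + 1), and t^2 - 1 = (t-1)(t+1).
So t(t^4 - 1) = (t - 1)t(t + 1)(t^2 + 1).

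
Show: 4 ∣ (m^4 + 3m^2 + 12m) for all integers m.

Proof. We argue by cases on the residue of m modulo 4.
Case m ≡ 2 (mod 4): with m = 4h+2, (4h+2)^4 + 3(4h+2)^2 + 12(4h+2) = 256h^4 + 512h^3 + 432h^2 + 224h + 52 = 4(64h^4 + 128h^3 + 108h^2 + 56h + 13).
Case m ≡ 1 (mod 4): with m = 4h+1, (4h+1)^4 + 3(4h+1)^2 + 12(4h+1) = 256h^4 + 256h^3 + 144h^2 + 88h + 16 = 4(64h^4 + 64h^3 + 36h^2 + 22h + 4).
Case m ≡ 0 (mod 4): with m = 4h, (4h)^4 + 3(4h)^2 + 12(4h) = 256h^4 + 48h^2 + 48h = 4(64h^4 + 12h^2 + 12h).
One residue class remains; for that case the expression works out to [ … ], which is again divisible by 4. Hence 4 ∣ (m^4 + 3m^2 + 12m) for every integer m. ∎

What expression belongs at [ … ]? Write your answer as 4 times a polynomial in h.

Only m ≡ 3 (mod 4) is unaccounted for. Put m = 4h+3:
(4h+3)^4 + 3(4h+3)^2 + 12(4h+3) expands to 256h^4 + 768h^3 + 912h^2 + 552h + 144,
and factoring out 4 leaves 4(64h^4 + 192h^3 + 228h^2 + 138h + 36).

4(64h^4 + 192h^3 + 228h^2 + 138h + 36)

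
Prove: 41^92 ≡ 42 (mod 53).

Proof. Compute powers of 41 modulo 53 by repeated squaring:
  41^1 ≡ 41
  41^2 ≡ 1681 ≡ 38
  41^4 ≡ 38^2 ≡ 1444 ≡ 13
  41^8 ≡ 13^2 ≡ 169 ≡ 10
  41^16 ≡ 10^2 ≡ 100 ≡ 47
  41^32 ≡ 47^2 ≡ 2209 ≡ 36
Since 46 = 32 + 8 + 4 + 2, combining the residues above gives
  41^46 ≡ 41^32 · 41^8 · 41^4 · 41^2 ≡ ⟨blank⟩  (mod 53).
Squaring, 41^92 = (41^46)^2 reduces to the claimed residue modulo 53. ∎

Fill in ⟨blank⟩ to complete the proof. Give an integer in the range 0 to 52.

25

41^32 · 41^8 · 41^4 · 41^2 ≡ 36 · 10 · 13 · 38 = 177840.
177840 mod 53 = 25, so 41^46 ≡ 25 (mod 53).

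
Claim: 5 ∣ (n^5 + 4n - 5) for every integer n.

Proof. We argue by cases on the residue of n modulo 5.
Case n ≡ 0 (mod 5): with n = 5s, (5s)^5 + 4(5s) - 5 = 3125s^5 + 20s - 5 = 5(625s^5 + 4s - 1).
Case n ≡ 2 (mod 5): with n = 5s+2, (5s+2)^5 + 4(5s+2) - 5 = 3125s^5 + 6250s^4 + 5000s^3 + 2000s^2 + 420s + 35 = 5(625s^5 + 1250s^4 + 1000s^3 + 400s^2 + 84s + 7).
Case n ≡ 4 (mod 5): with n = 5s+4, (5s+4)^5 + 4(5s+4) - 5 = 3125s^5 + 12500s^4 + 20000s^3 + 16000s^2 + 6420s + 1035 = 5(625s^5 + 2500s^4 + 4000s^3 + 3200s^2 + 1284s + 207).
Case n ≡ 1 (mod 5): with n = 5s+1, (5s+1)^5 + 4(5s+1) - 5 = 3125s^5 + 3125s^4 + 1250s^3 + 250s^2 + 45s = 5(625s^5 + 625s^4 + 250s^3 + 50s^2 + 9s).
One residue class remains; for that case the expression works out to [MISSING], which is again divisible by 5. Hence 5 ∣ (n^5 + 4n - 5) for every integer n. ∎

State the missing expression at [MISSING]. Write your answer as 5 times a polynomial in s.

5(625s^5 + 1875s^4 + 2250s^3 + 1350s^2 + 409s + 50)

The residues treated are {0, 2, 4, 1}, so the missing case is n ≡ 3 (mod 5); write n = 5s+3.
Then (5s+3)^5 + 4(5s+3) - 5 = 3125s^5 + 9375s^4 + 11250s^3 + 6750s^2 + 2045s + 250 = 5(625s^5 + 1875s^4 + 2250s^3 + 1350s^2 + 409s + 50).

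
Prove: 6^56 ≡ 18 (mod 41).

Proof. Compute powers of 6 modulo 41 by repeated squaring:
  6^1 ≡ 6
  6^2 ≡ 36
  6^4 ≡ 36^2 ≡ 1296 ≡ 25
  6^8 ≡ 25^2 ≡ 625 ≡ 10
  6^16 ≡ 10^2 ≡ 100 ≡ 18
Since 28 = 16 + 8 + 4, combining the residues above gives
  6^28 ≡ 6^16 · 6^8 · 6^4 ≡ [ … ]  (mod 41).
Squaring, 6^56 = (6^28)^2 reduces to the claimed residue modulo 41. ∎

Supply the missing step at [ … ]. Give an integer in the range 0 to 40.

31

6^16 · 6^8 · 6^4 ≡ 18 · 10 · 25 = 4500.
4500 mod 41 = 31, so 6^28 ≡ 31 (mod 41).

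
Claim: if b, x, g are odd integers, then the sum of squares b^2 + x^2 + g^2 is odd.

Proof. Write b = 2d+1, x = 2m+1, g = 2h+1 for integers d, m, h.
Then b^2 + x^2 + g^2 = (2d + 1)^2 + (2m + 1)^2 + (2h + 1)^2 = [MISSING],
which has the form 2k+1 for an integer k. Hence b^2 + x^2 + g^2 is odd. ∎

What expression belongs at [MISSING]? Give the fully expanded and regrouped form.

Expanding: (2d + 1)^2 + (2m + 1)^2 + (2h + 1)^2 = 4d^2 + 4d + 4h^2 + 4h + 4m^2 + 4m + 3.
Every term except the constant is even, so this is 2(2d^2 + 2d + 2h^2 + 2h + 2m^2 + 2m + 1) + 1,
and 2d^2 + 2d + 2h^2 + 2h + 2m^2 + 2m + 1 ∈ ℤ gives the required form.

2(2d^2 + 2d + 2h^2 + 2h + 2m^2 + 2m + 1) + 1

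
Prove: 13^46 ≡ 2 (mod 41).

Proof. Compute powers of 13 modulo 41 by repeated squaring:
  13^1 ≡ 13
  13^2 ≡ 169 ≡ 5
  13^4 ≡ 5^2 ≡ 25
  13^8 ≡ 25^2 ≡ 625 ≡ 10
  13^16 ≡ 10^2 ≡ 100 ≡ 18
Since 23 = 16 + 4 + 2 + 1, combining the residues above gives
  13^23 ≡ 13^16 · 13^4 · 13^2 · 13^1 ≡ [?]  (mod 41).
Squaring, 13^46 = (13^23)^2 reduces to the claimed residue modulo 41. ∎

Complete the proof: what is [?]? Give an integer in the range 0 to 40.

17

13^16 · 13^4 · 13^2 · 13^1 ≡ 18 · 25 · 5 · 13 = 29250.
29250 mod 41 = 17, so 13^23 ≡ 17 (mod 41).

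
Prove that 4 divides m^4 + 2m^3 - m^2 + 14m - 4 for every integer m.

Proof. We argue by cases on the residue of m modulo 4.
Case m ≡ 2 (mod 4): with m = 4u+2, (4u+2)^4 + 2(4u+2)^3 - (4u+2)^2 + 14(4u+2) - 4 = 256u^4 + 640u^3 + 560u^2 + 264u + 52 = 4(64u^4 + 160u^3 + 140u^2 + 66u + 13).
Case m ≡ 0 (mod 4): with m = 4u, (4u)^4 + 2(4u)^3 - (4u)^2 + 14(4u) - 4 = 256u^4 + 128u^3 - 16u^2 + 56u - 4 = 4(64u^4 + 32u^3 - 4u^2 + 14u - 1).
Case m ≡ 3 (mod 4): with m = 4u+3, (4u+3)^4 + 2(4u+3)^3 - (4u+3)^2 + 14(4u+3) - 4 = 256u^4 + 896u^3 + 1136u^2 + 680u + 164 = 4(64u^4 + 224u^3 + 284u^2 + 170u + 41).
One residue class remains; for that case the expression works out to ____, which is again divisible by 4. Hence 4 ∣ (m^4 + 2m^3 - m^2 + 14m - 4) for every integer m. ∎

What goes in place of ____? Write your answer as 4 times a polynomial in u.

4(64u^4 + 96u^3 + 44u^2 + 22u + 3)

The residues treated are {2, 0, 3}, so the missing case is m ≡ 1 (mod 4); write m = 4u+1.
Then (4u+1)^4 + 2(4u+1)^3 - (4u+1)^2 + 14(4u+1) - 4 = 256u^4 + 384u^3 + 176u^2 + 88u + 12 = 4(64u^4 + 96u^3 + 44u^2 + 22u + 3).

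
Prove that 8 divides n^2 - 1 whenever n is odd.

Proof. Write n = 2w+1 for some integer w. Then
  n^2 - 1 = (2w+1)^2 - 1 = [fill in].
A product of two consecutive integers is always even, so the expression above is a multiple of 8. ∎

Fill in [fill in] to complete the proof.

(2w+1)^2 - 1 = 4w^2 + 4w + 1 - 1 = 4w^2 + 4w = 4w(w+1).
Since w and w+1 are consecutive, w(w+1) is even, and 4·(even) is a multiple of 8.

4w(w + 1)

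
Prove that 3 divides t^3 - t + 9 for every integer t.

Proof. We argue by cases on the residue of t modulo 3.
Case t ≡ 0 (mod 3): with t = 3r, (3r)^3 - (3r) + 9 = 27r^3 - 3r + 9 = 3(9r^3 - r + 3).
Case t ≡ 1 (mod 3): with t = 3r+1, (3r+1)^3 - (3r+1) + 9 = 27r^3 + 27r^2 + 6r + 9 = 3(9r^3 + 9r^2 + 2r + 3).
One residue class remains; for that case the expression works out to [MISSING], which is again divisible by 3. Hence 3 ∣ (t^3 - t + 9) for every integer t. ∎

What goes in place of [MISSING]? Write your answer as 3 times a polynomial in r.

3(9r^3 + 18r^2 + 11r + 5)

Only t ≡ 2 (mod 3) is unaccounted for. Put t = 3r+2:
(3r+2)^3 - (3r+2) + 9 expands to 27r^3 + 54r^2 + 33r + 15,
and factoring out 3 leaves 3(9r^3 + 18r^2 + 11r + 5).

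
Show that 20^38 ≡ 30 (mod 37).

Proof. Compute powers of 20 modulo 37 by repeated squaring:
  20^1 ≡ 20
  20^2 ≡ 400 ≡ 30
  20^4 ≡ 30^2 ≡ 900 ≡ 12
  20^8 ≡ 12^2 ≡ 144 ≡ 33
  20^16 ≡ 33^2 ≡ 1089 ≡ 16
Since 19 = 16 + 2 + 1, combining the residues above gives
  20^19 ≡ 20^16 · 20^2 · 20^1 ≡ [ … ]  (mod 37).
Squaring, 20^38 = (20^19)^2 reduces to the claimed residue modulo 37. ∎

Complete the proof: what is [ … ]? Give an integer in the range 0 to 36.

Multiply the listed residues: 16 · 30 · 20 = 480 → 9600.
Reducing modulo 37: 9600 = 259·37 + 17, so 20^19 ≡ 17.

17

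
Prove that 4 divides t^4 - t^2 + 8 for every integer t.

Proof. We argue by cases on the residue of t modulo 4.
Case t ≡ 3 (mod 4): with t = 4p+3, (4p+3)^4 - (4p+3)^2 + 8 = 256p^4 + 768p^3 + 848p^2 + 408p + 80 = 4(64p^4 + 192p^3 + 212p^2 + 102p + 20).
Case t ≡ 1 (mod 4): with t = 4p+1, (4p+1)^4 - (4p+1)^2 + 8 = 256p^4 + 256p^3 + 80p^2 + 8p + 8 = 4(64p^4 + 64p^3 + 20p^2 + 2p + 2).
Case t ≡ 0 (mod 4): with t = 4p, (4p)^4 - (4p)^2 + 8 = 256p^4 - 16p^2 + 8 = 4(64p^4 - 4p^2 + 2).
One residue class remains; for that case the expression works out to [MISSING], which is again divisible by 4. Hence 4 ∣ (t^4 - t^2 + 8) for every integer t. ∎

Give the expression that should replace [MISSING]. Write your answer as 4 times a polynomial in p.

Only t ≡ 2 (mod 4) is unaccounted for. Put t = 4p+2:
(4p+2)^4 - (4p+2)^2 + 8 expands to 256p^4 + 512p^3 + 368p^2 + 112p + 20,
and factoring out 4 leaves 4(64p^4 + 128p^3 + 92p^2 + 28p + 5).

4(64p^4 + 128p^3 + 92p^2 + 28p + 5)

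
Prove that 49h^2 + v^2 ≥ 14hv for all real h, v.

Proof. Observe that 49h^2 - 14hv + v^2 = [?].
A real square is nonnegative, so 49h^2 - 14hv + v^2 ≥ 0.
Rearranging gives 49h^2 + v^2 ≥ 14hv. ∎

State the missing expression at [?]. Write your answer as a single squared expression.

(7h - v)^2

The leading and trailing coefficients are 7^2 and 1^2, and 14 = 2·7·1, so the trinomial is (7h - v)^2.
Hence 49h^2 - 14hv + v^2 ≥ 0.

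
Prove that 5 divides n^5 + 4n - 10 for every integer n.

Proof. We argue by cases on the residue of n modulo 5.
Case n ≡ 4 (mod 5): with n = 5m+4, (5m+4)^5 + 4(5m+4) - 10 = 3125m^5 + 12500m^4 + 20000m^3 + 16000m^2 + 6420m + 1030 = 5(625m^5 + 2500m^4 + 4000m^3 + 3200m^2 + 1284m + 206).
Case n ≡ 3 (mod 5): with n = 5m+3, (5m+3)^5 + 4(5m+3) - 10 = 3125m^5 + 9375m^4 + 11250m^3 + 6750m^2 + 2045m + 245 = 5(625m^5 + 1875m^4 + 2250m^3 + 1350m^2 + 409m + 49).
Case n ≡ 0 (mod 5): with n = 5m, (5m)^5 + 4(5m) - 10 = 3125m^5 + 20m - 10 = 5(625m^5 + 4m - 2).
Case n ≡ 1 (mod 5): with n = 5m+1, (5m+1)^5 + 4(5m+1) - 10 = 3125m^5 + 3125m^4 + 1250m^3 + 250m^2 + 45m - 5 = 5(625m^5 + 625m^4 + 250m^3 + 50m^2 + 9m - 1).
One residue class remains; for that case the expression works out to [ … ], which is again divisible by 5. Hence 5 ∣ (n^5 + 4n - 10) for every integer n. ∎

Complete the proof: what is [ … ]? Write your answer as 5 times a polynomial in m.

5(625m^5 + 1250m^4 + 1000m^3 + 400m^2 + 84m + 6)

Only n ≡ 2 (mod 5) is unaccounted for. Put n = 5m+2:
(5m+2)^5 + 4(5m+2) - 10 expands to 3125m^5 + 6250m^4 + 5000m^3 + 2000m^2 + 420m + 30,
and factoring out 5 leaves 5(625m^5 + 1250m^4 + 1000m^3 + 400m^2 + 84m + 6).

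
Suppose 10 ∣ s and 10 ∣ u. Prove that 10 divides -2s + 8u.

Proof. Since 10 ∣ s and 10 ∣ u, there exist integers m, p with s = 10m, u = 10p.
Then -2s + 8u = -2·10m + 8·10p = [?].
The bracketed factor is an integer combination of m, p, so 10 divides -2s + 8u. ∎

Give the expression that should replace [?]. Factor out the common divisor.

Pull the common 10 out of every term: -2·10m + 8·10p = 10(-2m + 8p).
-2m + 8p is an integer, which exhibits the divisibility.

10(-2m + 8p)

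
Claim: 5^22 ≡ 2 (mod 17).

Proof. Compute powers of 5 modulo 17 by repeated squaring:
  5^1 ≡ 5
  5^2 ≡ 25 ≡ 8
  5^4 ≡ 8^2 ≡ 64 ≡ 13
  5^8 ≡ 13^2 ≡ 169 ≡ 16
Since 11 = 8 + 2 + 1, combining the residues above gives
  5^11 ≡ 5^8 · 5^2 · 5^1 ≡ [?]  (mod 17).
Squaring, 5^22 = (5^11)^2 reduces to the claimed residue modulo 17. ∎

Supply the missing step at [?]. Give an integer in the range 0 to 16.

Multiply the listed residues: 16 · 8 · 5 = 128 → 640.
Reducing modulo 17: 640 = 37·17 + 11, so 5^11 ≡ 11.

11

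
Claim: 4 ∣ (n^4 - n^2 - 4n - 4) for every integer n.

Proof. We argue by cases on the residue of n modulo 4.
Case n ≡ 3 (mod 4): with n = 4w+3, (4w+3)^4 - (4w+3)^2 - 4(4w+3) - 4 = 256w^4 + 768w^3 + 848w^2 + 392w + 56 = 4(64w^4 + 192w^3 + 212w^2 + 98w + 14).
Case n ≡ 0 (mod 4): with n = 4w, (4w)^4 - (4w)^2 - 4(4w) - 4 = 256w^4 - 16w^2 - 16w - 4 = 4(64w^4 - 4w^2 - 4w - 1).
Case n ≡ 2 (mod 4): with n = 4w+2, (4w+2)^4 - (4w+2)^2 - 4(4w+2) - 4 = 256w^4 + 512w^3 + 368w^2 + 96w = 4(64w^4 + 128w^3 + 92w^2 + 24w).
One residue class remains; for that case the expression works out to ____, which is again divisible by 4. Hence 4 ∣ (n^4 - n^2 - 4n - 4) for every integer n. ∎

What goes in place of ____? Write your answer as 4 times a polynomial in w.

Only n ≡ 1 (mod 4) is unaccounted for. Put n = 4w+1:
(4w+1)^4 - (4w+1)^2 - 4(4w+1) - 4 expands to 256w^4 + 256w^3 + 80w^2 - 8w - 8,
and factoring out 4 leaves 4(64w^4 + 64w^3 + 20w^2 - 2w - 2).

4(64w^4 + 64w^3 + 20w^2 - 2w - 2)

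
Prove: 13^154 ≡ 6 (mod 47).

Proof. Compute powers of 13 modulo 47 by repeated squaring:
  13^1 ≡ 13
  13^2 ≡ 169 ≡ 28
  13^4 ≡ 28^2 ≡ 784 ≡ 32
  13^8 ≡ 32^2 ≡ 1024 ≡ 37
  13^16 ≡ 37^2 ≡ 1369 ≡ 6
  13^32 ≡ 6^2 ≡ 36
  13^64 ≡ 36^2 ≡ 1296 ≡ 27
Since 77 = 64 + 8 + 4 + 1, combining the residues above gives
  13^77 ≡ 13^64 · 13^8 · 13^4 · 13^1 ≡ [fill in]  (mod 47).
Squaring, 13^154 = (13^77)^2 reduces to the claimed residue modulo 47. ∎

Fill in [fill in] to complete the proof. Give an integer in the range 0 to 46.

10

Multiply the listed residues: 27 · 37 · 32 · 13 = 999 → 31968 → 415584.
Reducing modulo 47: 415584 = 8842·47 + 10, so 13^77 ≡ 10.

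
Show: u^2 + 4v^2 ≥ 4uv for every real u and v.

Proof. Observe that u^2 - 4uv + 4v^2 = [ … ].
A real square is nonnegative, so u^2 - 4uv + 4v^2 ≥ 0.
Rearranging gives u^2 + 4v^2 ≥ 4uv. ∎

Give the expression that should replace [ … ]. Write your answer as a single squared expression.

The leading and trailing coefficients are 1^2 and 2^2, and 4 = 2·1·2, so the trinomial is (u - 2v)^2.
Hence u^2 - 4uv + 4v^2 ≥ 0.

(u - 2v)^2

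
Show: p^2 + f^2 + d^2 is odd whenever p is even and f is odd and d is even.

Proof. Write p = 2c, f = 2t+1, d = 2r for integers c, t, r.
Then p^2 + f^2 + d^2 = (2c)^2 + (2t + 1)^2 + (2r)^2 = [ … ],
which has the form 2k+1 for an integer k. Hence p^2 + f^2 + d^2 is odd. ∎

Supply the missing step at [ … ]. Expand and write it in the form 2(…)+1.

2(2c^2 + 2r^2 + 2t^2 + 2t) + 1

Expanding: (2c)^2 + (2t + 1)^2 + (2r)^2 = 4c^2 + 4r^2 + 4t^2 + 4t + 1.
Every term except the constant is even, so this is 2(2c^2 + 2r^2 + 2t^2 + 2t) + 1,
and 2c^2 + 2r^2 + 2t^2 + 2t ∈ ℤ gives the required form.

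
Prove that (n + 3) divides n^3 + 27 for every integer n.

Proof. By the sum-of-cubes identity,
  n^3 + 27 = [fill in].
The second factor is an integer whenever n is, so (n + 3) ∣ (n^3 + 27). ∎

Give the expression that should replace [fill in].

Polynomial division of n^3 + 27 by n + 3 leaves remainder 0 and quotient n^2 - 3n + 9.
Hence n^3 + 27 = (n + 3)(n^2 - 3n + 9).

(n + 3)(n^2 - 3n + 9)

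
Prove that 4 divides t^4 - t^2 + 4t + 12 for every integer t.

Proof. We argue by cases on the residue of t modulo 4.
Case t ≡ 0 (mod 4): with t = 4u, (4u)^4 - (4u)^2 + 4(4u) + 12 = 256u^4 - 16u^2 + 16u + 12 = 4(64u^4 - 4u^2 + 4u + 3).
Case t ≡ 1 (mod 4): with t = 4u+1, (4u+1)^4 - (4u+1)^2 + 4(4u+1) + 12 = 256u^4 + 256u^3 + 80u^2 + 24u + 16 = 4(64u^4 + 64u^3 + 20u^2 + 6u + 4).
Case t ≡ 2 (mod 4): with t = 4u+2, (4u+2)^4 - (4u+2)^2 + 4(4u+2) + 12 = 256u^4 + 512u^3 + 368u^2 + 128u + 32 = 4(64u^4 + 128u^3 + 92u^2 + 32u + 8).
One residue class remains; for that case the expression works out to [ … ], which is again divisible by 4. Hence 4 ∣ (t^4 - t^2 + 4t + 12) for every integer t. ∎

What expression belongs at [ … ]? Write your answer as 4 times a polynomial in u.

The residues treated are {0, 1, 2}, so the missing case is t ≡ 3 (mod 4); write t = 4u+3.
Then (4u+3)^4 - (4u+3)^2 + 4(4u+3) + 12 = 256u^4 + 768u^3 + 848u^2 + 424u + 96 = 4(64u^4 + 192u^3 + 212u^2 + 106u + 24).

4(64u^4 + 192u^3 + 212u^2 + 106u + 24)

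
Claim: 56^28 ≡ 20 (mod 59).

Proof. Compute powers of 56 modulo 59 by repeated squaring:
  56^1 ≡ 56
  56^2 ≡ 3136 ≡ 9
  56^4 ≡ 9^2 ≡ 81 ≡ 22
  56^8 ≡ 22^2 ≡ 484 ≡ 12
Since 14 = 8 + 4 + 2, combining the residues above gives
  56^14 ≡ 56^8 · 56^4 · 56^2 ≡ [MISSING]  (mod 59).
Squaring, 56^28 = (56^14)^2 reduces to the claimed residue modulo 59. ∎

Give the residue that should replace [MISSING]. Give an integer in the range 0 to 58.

16

56^8 · 56^4 · 56^2 ≡ 12 · 22 · 9 = 2376.
2376 mod 59 = 16, so 56^14 ≡ 16 (mod 59).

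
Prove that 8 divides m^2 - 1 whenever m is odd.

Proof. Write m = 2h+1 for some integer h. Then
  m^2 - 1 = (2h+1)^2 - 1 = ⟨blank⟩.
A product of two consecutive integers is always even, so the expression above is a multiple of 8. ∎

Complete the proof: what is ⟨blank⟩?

4h(h + 1)

(2h+1)^2 - 1 = 4h^2 + 4h + 1 - 1 = 4h^2 + 4h = 4h(h+1).
Since h and h+1 are consecutive, h(h+1) is even, and 4·(even) is a multiple of 8.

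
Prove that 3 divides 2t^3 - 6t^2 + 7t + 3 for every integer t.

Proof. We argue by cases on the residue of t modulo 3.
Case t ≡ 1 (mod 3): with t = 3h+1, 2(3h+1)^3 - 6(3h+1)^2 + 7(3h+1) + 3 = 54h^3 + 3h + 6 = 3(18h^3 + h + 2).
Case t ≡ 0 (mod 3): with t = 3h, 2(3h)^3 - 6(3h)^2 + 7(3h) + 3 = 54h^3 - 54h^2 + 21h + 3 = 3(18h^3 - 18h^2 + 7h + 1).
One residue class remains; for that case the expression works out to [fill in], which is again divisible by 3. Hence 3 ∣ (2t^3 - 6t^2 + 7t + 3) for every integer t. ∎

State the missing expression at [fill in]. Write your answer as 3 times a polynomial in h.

3(18h^3 + 18h^2 + 7h + 3)

The residues treated are {1, 0}, so the missing case is t ≡ 2 (mod 3); write t = 3h+2.
Then 2(3h+2)^3 - 6(3h+2)^2 + 7(3h+2) + 3 = 54h^3 + 54h^2 + 21h + 9 = 3(18h^3 + 18h^2 + 7h + 3).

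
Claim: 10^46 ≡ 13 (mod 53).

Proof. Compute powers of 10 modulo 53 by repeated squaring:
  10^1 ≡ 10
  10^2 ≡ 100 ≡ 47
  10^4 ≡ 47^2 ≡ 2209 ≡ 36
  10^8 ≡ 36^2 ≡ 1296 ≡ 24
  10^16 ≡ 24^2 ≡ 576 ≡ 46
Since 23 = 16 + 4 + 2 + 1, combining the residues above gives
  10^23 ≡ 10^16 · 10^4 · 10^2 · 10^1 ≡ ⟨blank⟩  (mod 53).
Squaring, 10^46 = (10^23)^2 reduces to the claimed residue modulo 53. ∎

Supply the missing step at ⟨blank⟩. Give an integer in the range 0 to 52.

15

10^16 · 10^4 · 10^2 · 10^1 ≡ 46 · 36 · 47 · 10 = 778320.
778320 mod 53 = 15, so 10^23 ≡ 15 (mod 53).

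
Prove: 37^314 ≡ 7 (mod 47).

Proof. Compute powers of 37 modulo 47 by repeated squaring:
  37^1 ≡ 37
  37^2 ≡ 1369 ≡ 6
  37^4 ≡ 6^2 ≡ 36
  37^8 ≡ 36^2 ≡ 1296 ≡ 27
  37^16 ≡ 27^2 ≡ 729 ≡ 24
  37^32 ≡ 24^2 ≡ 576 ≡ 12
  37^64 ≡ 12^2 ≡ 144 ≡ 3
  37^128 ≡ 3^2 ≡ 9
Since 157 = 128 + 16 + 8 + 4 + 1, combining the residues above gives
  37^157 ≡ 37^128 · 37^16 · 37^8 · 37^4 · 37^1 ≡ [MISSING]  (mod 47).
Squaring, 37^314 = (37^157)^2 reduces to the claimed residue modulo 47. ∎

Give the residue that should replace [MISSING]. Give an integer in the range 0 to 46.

37^128 · 37^16 · 37^8 · 37^4 · 37^1 ≡ 9 · 24 · 27 · 36 · 37 = 7768224.
7768224 mod 47 = 17, so 37^157 ≡ 17 (mod 47).

17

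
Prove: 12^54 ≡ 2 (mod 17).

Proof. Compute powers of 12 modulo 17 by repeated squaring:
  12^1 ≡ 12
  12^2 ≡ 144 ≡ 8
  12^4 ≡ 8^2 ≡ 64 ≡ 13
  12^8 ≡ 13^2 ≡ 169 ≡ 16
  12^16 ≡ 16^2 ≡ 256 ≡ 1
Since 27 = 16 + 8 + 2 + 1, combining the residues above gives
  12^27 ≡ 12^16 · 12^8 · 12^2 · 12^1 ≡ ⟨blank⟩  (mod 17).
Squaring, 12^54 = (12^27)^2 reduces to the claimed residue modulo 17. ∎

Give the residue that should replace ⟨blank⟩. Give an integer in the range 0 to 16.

Multiply the listed residues: 1 · 16 · 8 · 12 = 16 → 128 → 1536.
Reducing modulo 17: 1536 = 90·17 + 6, so 12^27 ≡ 6.

6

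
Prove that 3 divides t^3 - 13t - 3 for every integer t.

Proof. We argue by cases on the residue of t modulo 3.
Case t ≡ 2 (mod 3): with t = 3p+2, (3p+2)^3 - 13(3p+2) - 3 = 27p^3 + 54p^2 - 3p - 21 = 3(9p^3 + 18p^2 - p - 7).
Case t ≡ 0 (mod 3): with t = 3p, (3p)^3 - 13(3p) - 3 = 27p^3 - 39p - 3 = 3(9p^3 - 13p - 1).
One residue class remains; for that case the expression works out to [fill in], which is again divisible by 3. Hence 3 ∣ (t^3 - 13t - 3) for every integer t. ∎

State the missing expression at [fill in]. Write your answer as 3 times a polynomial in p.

3(9p^3 + 9p^2 - 10p - 5)

The residues treated are {2, 0}, so the missing case is t ≡ 1 (mod 3); write t = 3p+1.
Then (3p+1)^3 - 13(3p+1) - 3 = 27p^3 + 27p^2 - 30p - 15 = 3(9p^3 + 9p^2 - 10p - 5).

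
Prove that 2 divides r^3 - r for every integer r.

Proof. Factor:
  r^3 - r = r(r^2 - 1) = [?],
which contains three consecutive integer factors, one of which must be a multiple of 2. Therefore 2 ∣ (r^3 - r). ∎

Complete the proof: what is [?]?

(r - 1)r(r + 1)

r(r^2 - 1) = r(r - 1)(r + 1) = (r - 1)r(r + 1).
These three factors are consecutive integers, so their product is divisible by 2.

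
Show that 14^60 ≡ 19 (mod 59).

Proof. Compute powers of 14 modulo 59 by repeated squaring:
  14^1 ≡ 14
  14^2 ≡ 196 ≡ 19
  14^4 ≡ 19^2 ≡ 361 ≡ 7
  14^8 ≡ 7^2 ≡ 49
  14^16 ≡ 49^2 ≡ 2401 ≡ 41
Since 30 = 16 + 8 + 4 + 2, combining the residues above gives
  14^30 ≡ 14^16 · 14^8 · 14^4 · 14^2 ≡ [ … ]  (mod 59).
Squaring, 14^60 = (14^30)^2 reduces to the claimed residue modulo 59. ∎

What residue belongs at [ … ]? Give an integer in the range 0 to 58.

45

Multiply the listed residues: 41 · 49 · 7 · 19 = 2009 → 14063 → 267197.
Reducing modulo 59: 267197 = 4528·59 + 45, so 14^30 ≡ 45.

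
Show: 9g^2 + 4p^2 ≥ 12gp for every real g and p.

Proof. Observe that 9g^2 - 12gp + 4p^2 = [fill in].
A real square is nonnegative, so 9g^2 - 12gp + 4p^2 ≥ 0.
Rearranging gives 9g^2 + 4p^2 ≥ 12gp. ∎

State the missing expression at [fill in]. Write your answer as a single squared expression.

(3g - 2p)^2

9g^2 - 12gp + 4p^2 is a perfect-square trinomial: the outer terms are (3g)^2 and (2p)^2, and the cross term is -2·3g·2p.
So 9g^2 - 12gp + 4p^2 = (3g - 2p)^2 ≥ 0.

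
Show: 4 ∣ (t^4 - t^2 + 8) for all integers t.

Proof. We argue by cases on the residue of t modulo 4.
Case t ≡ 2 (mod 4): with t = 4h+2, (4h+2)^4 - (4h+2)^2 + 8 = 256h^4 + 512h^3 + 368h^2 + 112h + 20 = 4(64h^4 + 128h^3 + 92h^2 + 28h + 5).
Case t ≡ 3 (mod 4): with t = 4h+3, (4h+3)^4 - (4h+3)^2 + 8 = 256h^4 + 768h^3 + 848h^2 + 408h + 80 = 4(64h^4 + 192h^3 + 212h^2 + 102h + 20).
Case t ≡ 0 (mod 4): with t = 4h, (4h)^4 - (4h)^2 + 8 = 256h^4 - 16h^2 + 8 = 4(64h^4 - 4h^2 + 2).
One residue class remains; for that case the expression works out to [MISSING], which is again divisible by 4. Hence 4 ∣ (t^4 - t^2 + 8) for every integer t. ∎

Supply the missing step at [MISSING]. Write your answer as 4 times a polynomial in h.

Only t ≡ 1 (mod 4) is unaccounted for. Put t = 4h+1:
(4h+1)^4 - (4h+1)^2 + 8 expands to 256h^4 + 256h^3 + 80h^2 + 8h + 8,
and factoring out 4 leaves 4(64h^4 + 64h^3 + 20h^2 + 2h + 2).

4(64h^4 + 64h^3 + 20h^2 + 2h + 2)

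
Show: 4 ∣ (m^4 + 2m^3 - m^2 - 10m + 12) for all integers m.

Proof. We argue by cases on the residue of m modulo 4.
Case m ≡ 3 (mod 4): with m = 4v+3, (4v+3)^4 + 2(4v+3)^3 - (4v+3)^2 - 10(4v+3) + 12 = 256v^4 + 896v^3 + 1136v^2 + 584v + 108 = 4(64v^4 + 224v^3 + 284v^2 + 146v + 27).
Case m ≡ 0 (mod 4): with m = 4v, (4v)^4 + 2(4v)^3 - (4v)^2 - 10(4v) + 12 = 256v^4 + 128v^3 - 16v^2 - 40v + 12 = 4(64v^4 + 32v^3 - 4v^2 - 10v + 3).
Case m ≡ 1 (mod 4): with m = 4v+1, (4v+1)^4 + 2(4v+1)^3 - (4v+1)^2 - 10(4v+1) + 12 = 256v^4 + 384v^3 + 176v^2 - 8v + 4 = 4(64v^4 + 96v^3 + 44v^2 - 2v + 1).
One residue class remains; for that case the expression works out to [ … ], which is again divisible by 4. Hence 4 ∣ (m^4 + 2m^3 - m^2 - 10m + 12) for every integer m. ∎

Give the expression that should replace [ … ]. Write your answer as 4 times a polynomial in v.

The residues treated are {3, 0, 1}, so the missing case is m ≡ 2 (mod 4); write m = 4v+2.
Then (4v+2)^4 + 2(4v+2)^3 - (4v+2)^2 - 10(4v+2) + 12 = 256v^4 + 640v^3 + 560v^2 + 168v + 20 = 4(64v^4 + 160v^3 + 140v^2 + 42v + 5).

4(64v^4 + 160v^3 + 140v^2 + 42v + 5)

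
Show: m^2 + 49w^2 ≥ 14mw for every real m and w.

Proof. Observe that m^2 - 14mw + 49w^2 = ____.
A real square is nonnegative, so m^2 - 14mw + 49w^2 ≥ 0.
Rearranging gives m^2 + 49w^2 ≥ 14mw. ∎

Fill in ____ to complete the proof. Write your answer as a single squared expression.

(m - 7w)^2

m^2 - 14mw + 49w^2 is a perfect-square trinomial: the outer terms are (m)^2 and (7w)^2, and the cross term is -2·m·7w.
So m^2 - 14mw + 49w^2 = (m - 7w)^2 ≥ 0.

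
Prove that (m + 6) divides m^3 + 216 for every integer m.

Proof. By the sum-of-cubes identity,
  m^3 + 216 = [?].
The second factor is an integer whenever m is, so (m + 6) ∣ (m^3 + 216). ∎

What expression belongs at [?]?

(m + 6)(m^2 - 6m + 36)

Polynomial division of m^3 + 216 by m + 6 leaves remainder 0 and quotient m^2 - 6m + 36.
Hence m^3 + 216 = (m + 6)(m^2 - 6m + 36).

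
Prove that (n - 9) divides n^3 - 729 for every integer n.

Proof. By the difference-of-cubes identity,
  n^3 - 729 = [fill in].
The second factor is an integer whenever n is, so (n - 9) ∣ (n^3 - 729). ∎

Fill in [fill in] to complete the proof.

(n - 9)(n^2 + 9n + 81)

Polynomial division of n^3 - 729 by n - 9 leaves remainder 0 and quotient n^2 + 9n + 81.
Hence n^3 - 729 = (n - 9)(n^2 + 9n + 81).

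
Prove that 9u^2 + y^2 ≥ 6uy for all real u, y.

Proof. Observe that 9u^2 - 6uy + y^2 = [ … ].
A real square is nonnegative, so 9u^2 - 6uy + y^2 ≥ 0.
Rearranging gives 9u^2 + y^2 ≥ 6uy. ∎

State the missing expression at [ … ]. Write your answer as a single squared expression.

(3u - y)^2

The leading and trailing coefficients are 3^2 and 1^2, and 6 = 2·3·1, so the trinomial is (3u - y)^2.
Hence 9u^2 - 6uy + y^2 ≥ 0.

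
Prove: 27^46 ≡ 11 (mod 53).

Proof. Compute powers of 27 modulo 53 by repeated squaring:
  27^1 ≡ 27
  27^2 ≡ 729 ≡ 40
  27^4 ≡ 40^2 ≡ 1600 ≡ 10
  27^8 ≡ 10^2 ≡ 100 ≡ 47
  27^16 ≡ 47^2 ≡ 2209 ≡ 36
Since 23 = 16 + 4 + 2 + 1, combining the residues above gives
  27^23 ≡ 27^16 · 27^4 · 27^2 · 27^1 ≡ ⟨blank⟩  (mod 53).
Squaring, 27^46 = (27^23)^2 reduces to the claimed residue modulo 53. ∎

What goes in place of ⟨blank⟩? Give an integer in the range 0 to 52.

Multiply the listed residues: 36 · 10 · 40 · 27 = 360 → 14400 → 388800.
Reducing modulo 53: 388800 = 7335·53 + 45, so 27^23 ≡ 45.

45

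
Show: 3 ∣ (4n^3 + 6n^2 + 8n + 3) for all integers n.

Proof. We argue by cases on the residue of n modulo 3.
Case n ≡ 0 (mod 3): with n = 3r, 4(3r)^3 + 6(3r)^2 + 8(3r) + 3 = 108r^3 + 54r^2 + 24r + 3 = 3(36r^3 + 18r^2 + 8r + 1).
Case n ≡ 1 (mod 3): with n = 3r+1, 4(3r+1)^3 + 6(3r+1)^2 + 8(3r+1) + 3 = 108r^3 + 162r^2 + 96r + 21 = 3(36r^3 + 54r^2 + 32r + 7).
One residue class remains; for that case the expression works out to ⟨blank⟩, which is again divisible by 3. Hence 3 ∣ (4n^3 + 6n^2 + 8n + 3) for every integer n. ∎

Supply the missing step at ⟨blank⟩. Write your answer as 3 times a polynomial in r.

The residues treated are {0, 1}, so the missing case is n ≡ 2 (mod 3); write n = 3r+2.
Then 4(3r+2)^3 + 6(3r+2)^2 + 8(3r+2) + 3 = 108r^3 + 270r^2 + 240r + 75 = 3(36r^3 + 90r^2 + 80r + 25).

3(36r^3 + 90r^2 + 80r + 25)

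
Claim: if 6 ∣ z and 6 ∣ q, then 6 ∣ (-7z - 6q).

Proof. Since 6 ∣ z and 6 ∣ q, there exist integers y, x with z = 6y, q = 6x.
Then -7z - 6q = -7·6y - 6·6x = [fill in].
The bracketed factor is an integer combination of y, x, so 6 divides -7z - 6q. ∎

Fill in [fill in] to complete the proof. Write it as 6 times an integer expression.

6(-6x - 7y)

Each term has a factor of 6: -7·6y - 6·6x = 6·(-6x - 7y).
Since -6x - 7y is an integer, 6 ∣ (-7z - 6q).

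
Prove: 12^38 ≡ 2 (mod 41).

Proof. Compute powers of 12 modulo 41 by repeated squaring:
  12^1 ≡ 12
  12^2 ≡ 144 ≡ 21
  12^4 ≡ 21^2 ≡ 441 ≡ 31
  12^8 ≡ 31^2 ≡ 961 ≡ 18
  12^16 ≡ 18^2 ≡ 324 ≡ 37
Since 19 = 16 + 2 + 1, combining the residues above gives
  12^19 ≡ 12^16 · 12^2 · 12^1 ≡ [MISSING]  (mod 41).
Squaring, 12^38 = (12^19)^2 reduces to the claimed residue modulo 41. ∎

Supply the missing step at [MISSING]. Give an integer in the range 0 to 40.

17

Multiply the listed residues: 37 · 21 · 12 = 777 → 9324.
Reducing modulo 41: 9324 = 227·41 + 17, so 12^19 ≡ 17.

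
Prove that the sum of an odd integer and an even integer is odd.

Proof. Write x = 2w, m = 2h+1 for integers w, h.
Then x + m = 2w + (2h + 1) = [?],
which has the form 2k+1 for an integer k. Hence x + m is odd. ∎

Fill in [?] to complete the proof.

2w + (2h + 1) = 2h + 2w + 1
= 2(h + w) + 1.
Since h + w is an integer, the sum is of the form 2k+1 for an integer k.

2(h + w) + 1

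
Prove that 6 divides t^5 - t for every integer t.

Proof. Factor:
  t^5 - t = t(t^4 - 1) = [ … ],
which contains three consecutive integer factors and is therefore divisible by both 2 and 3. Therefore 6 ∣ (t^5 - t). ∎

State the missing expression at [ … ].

(t - 1)t(t + 1)(t^2 + 1)

t^4 - 1 = (t^2 - 1)(t^2 + 1), and t^2 - 1 = (t-1)(t+1).
So t(t^4 - 1) = (t - 1)t(t + 1)(t^2 + 1).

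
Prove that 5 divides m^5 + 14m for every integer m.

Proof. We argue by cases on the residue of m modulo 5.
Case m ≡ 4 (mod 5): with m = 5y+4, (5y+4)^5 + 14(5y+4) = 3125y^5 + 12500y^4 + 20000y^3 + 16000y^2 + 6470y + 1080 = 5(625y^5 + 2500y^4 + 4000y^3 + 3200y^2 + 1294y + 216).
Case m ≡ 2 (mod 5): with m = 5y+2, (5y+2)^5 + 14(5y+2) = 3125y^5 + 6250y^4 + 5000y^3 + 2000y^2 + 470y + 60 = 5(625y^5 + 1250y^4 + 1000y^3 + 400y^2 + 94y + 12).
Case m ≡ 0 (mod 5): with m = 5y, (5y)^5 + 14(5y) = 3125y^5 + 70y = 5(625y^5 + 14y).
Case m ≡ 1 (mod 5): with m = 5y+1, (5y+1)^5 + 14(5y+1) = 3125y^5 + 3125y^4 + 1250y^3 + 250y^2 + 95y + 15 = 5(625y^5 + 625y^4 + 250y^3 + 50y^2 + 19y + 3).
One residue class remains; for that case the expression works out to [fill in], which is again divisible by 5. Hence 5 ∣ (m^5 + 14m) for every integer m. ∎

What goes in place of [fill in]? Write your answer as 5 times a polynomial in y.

The residues treated are {4, 2, 0, 1}, so the missing case is m ≡ 3 (mod 5); write m = 5y+3.
Then (5y+3)^5 + 14(5y+3) = 3125y^5 + 9375y^4 + 11250y^3 + 6750y^2 + 2095y + 285 = 5(625y^5 + 1875y^4 + 2250y^3 + 1350y^2 + 419y + 57).

5(625y^5 + 1875y^4 + 2250y^3 + 1350y^2 + 419y + 57)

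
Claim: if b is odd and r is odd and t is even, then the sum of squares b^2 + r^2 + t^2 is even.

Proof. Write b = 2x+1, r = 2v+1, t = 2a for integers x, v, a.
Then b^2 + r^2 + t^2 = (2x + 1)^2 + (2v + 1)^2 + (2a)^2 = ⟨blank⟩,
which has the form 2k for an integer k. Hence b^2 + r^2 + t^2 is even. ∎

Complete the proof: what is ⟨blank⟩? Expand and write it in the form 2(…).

(2x + 1)^2 + (2v + 1)^2 + (2a)^2 = 4a^2 + 4v^2 + 4v + 4x^2 + 4x + 2
= 2(2a^2 + 2v^2 + 2v + 2x^2 + 2x + 1).
Since 2a^2 + 2v^2 + 2v + 2x^2 + 2x + 1 is an integer, the sum of squares is of the form 2k for an integer k.

2(2a^2 + 2v^2 + 2v + 2x^2 + 2x + 1)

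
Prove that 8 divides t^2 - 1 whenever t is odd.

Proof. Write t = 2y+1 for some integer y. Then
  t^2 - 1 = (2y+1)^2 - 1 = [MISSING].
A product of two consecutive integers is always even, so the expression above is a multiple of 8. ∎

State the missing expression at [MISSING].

4y(y + 1)

(2y+1)^2 - 1 = 4y^2 + 4y + 1 - 1 = 4y^2 + 4y = 4y(y+1).
Since y and y+1 are consecutive, y(y+1) is even, and 4·(even) is a multiple of 8.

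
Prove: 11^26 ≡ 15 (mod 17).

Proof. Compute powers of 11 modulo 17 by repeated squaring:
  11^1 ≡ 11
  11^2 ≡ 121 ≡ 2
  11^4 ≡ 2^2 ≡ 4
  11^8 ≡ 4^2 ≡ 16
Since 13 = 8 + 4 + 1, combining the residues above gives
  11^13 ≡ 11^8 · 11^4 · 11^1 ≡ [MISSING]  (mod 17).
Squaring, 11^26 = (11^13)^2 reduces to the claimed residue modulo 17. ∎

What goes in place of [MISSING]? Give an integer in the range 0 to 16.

7

11^8 · 11^4 · 11^1 ≡ 16 · 4 · 11 = 704.
704 mod 17 = 7, so 11^13 ≡ 7 (mod 17).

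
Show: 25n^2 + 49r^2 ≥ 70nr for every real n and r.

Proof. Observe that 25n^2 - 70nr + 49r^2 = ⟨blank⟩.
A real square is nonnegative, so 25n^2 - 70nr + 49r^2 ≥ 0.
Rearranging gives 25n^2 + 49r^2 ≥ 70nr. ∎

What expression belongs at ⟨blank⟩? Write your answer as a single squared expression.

(5n - 7r)^2

The leading and trailing coefficients are 5^2 and 7^2, and 70 = 2·5·7, so the trinomial is (5n - 7r)^2.
Hence 25n^2 - 70nr + 49r^2 ≥ 0.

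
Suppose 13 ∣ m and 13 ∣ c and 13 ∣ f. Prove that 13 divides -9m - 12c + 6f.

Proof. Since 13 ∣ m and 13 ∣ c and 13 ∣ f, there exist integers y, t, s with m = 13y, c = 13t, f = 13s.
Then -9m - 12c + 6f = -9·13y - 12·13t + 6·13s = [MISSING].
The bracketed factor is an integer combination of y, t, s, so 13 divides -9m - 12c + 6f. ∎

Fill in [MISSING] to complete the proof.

Pull the common 13 out of every term: -9·13y - 12·13t + 6·13s = 13(6s - 12t - 9y).
6s - 12t - 9y is an integer, which exhibits the divisibility.

13(6s - 12t - 9y)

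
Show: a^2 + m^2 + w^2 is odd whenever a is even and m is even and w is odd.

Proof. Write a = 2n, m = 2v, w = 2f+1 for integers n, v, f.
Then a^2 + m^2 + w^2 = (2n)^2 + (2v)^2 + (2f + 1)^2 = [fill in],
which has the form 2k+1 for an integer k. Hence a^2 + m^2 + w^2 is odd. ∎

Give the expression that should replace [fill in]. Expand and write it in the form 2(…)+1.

2(2f^2 + 2f + 2n^2 + 2v^2) + 1

(2n)^2 + (2v)^2 + (2f + 1)^2 = 4f^2 + 4f + 4n^2 + 4v^2 + 1
= 2(2f^2 + 2f + 2n^2 + 2v^2) + 1.
Since 2f^2 + 2f + 2n^2 + 2v^2 is an integer, the sum of squares is of the form 2k+1 for an integer k.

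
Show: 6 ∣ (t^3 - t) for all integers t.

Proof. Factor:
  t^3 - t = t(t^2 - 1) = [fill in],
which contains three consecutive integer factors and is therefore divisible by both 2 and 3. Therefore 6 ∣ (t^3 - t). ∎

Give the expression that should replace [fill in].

(t - 1)t(t + 1)

t(t^2 - 1) = t(t - 1)(t + 1) = (t - 1)t(t + 1).
These three factors are consecutive integers, so their product is divisible by 6.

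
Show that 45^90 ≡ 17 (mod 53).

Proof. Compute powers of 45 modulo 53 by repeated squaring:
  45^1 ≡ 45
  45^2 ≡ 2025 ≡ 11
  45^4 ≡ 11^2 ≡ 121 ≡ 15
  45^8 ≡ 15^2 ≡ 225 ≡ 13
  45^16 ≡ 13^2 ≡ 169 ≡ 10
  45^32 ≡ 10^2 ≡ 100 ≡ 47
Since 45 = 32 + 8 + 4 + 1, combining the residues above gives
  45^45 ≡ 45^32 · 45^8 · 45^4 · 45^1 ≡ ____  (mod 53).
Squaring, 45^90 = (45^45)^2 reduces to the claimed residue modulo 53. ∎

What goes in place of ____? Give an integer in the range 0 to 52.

32

45^32 · 45^8 · 45^4 · 45^1 ≡ 47 · 13 · 15 · 45 = 412425.
412425 mod 53 = 32, so 45^45 ≡ 32 (mod 53).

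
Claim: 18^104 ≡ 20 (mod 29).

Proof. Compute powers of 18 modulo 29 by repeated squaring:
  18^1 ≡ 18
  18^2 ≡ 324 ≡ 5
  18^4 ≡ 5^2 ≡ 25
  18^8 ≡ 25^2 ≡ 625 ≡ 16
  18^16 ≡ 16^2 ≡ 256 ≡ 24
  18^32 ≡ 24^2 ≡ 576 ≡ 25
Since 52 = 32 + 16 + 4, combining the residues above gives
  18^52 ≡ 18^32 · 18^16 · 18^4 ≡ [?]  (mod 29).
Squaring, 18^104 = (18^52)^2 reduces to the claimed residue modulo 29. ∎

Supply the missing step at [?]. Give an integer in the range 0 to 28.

18^32 · 18^16 · 18^4 ≡ 25 · 24 · 25 = 15000.
15000 mod 29 = 7, so 18^52 ≡ 7 (mod 29).

7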